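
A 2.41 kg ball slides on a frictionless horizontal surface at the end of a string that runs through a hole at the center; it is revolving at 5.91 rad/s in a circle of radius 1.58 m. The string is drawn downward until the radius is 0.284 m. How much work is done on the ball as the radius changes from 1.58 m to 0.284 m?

No torque about the axis ⇒ m r₁² ω₁ = m r₂² ω₂.
ω₂ = ω₁ (r₁/r₂)² = (5.91)(1.58/0.284)² = 182.9 rad/s.
W = ΔKE = ½m(v₂² − v₁²) = 3147 J.

W ≈ 3150 J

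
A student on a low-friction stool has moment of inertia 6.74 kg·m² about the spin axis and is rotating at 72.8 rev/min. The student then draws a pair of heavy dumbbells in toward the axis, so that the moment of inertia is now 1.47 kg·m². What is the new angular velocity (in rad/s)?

ω₂ ≈ 35.0 rad/s

No external torque acts about the spin axis, so angular momentum is conserved.
ω₂ = I₁ω₁ / I₂ = (6.740)(72.8 rpm) / (1.470) = 333.8 rpm = 34.95 rad/s.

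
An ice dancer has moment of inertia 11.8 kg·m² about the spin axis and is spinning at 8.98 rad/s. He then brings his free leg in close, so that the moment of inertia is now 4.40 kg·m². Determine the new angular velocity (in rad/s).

With no external torque about the axis, L is conserved: I₁ω₁ = I₂ω₂.
ω₂ = I₁ω₁ / I₂ = (11.80)(8.98 rad/s) / (4.400) = 24.08 rad/s.

ω₂ ≈ 24.1 rad/s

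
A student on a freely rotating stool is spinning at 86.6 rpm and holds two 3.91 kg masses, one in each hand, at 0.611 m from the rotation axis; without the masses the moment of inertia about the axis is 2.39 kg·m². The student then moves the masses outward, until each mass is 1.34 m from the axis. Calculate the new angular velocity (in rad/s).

With no external torque about the axis, L is conserved: I₁ω₁ = I₂ω₂.
I₁ = 2.39 + 2(3.91)(0.611)² = 5.309 kg·m²; I₂ = 2.39 + 2(3.91)(1.34)² = 16.43 kg·m².
ω₂ = I₁ω₁ / I₂ = (5.309)(86.6 rpm) / (16.43) = 27.98 rpm = 2.930 rad/s.

ω₂ ≈ 2.93 rad/s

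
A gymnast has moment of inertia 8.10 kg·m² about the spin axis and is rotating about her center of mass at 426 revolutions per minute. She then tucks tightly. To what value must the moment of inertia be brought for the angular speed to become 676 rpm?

With no external torque about the axis, L is conserved: I₁ω₁ = I₂ω₂.
I₂ = I₁ω₁ / ω₂ = (8.10)(426) / (676) = 5.104 kg·m².

I₂ ≈ 5.10 kg·m²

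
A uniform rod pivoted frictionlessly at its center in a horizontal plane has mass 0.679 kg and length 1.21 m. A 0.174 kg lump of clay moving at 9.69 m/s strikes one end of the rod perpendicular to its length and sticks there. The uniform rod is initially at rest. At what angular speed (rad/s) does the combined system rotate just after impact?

|ω_f| ≈ 6.96 rad/s

About the pivot the impulsive forces during the collision are internal, so angular momentum about that axis is conserved.
I_p = (1/12)(0.679)(1.21)² = 0.08284 kg·m². Taking the sense of the lump of clay's angular momentum as positive, L_{lump} = m v R = (0.174)(9.69)(1.21/2) = 1.020 kg·m²/s.
L_i = 0 + 1.020 = 1.020 kg·m²/s.
After sticking, I_f = I_p + m R² = 0.08284 + (0.174)(1.21/2)² = 0.1465 kg·m².
ω_f = L_i / I_f = 1.020 / 0.1465 = 6.961 rad/s.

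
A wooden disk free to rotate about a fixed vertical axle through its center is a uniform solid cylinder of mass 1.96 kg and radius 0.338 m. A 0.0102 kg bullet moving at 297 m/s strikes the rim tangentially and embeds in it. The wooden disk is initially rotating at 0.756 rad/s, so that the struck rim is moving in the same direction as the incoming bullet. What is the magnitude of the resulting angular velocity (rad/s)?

About the axle the impulsive forces during the collision are internal, so angular momentum about that axis is conserved.
I_p = ½(1.96)(0.338)² = 0.1120 kg·m². Taking the sense of the bullet's angular momentum as positive, L_{bullet} = m v R = (0.0102)(297)(0.338) = 1.024 kg·m²/s.
L_i = +I_p ω_p + m v R = +(0.1120)(0.756) + 1.024 = 1.109 kg·m²/s.
After sticking, I_f = I_p + m R² = 0.1120 + (0.0102)(0.338)² = 0.1131 kg·m².
ω_f = L_i / I_f = 1.109 / 0.1131 = 9.800 rad/s.

|ω_f| ≈ 9.80 rad/s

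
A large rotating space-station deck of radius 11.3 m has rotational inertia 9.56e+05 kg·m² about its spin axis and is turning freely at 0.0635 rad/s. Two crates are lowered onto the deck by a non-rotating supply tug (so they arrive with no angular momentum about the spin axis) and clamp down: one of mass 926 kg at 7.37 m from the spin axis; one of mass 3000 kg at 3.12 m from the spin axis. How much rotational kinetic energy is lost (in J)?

The added mass arrives with no angular momentum about the spin axis, and any external torque about the spin axis is negligible, so the system's angular momentum is conserved.
Added inertia Σmr² = (926)(7.37)² + (3000)(3.12)² = 79500 kg·m²; I_f = 9.560e+05 + 79500 = 1.036e+06 kg·m².
ω_f = I_p ω_i / I_f = (9.560e+05)(0.0635) / 1.036e+06 = 0.05862 rad/s.
KE_i = ½(9.560e+05)(0.06350 rad/s)² = 1927 J; KE_f = ½(1.036e+06)(0.05862)² = 1779 J.

energy lost ≈ 148 J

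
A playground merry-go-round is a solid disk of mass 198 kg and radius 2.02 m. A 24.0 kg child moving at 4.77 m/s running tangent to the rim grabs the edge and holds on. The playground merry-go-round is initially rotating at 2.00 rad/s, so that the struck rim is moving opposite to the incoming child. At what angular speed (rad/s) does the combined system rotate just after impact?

|ω_f| ≈ 1.15 rad/s

The axle reaction passes through the axle and exerts no torque about it; angular momentum about the axle is conserved through the impact.
I_p = ½(198)(2.02)² = 404.0 kg·m². Taking the sense of the child's angular momentum as positive, L_{child} = m v R = (24.0)(4.77)(2.02) = 231.2 kg·m²/s.
L_i = −I_p ω_p + m v R = −(404.0)(2.00) + 231.2 = -576.7 kg·m²/s.
After sticking, I_f = I_p + m R² = 404.0 + (24.0)(2.02)² = 501.9 kg·m².
ω_f = L_i / I_f = -576.7 / 501.9 = -1.149 rad/s.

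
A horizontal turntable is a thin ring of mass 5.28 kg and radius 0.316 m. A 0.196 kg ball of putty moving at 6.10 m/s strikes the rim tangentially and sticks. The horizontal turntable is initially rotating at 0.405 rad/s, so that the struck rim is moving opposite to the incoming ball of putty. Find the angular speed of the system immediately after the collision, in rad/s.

|ω_f| ≈ 0.300 rad/s

The axle reaction passes through the axle and exerts no torque about it; angular momentum about the axle is conserved through the impact.
I_p = (5.28)(0.316)² = 0.5272 kg·m². Taking the sense of the ball of putty's angular momentum as positive, L_{ball} = m v R = (0.196)(6.10)(0.316) = 0.3778 kg·m²/s.
L_i = −I_p ω_p + m v R = −(0.5272)(0.405) + 0.3778 = 0.1643 kg·m²/s.
After sticking, I_f = I_p + m R² = 0.5272 + (0.196)(0.316)² = 0.5468 kg·m².
ω_f = L_i / I_f = 0.1643 / 0.5468 = 0.3004 rad/s.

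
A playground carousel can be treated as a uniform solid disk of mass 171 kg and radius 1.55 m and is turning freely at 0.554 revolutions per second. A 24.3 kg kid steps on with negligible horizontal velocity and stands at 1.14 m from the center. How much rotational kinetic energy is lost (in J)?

The added mass arrives with no angular momentum about the center, and any external torque about the center is negligible, so the system's angular momentum is conserved.
I_p = ½(171)(1.55)² = 205.4 kg·m².
Added inertia Σmr² = (24.3)(1.14)² = 31.58 kg·m²; I_f = 205.4 + 31.58 = 237.0 kg·m².
ω_f = I_p ω_i / I_f = (205.4)(0.554) / 237.0 = 0.4802 rev/s.
KE_i = ½(205.4)(3.481 rad/s)² = 1244 J; KE_f = ½(237.0)(3.017)² = 1079 J.

energy lost ≈ 166 J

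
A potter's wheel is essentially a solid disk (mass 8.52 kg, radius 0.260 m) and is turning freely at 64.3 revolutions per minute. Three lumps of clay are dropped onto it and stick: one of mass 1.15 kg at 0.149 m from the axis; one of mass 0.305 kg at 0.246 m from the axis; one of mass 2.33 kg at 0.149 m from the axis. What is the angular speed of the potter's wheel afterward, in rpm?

No external torque acts about the axis; L_before = L_after.
I_p = ½(8.52)(0.260)² = 0.2880 kg·m².
Added inertia Σmr² = (1.15)(0.149)² + (0.305)(0.246)² + (2.33)(0.149)² = 0.09572 kg·m²; I_f = 0.2880 + 0.09572 = 0.3837 kg·m².
ω_f = I_p ω_i / I_f = (0.2880)(64.3) / 0.3837 = 48.26 rpm.

ω_f ≈ 48.3 rpm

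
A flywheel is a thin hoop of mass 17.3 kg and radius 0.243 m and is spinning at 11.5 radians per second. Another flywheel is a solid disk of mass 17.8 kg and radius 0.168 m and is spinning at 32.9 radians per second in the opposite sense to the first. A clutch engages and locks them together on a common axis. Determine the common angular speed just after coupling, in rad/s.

The coupling torques are internal; angular momentum about the shared axis is conserved.
Moments of inertia: I_A = (17.3)(0.243)² = 1.022 kg·m²; I_B = ½(17.8)(0.168)² = 0.2512 kg·m².
Taking A's sense as positive: L = (1.022)(11.5) − (0.2512)(32.9) = 3.484 kg·m²·rad/s.
Combined I = 1.022 + 0.2512 = 1.273 kg·m².
ω_f = L / I = 3.484 / 1.273 = 2.737 rad/s.

|ω_f| ≈ 2.74 rad/s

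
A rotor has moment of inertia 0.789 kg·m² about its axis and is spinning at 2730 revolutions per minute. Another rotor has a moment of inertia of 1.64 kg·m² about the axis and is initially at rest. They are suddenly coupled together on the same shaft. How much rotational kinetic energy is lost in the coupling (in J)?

ΔKE lost ≈ 21800 J

The coupling torques are internal; angular momentum about the shared axis is conserved.
Taking A's sense as positive: L = (0.7890)(2730) = 2154 kg·m²·rpm.
Combined I = 0.7890 + 1.640 = 2.429 kg·m².
ω_f = L / I = 2154 / 2.429 = 886.8 rpm.
KE_i = ½ΣIω² = 32240 J; KE_f = ½(2.429)(92.86)² = 10470 J.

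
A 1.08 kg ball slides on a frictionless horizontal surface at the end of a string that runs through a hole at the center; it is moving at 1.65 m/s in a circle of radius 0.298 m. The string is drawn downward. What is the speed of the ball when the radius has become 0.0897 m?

v₂ ≈ 5.48 m/s

Central (radial) force ⇒ zero torque about the center ⇒ m v r is constant.
v₂ = v₁ r₁ / r₂ = (1.65)(0.298) / (0.0897) = 5.482 m/s.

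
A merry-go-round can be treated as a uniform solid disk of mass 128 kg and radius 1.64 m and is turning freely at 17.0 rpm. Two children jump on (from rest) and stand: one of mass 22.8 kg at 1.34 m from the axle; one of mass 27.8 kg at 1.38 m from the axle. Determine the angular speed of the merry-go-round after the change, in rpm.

ω_f ≈ 11.0 rpm

The added mass arrives with no angular momentum about the axle, and any external torque about the axle is negligible, so the system's angular momentum is conserved.
I_p = ½(128)(1.64)² = 172.1 kg·m².
Added inertia Σmr² = (22.8)(1.34)² + (27.8)(1.38)² = 93.88 kg·m²; I_f = 172.1 + 93.88 = 266.0 kg·m².
ω_f = I_p ω_i / I_f = (172.1)(17.0) / 266.0 = 11.00 rpm.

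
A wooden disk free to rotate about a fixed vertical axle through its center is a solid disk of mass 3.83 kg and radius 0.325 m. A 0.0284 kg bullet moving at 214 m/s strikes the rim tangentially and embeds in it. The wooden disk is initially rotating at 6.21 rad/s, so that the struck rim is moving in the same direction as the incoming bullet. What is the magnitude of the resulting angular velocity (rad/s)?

|ω_f| ≈ 15.7 rad/s

About the axle the impulsive forces during the collision are internal, so angular momentum about that axis is conserved.
I_p = ½(3.83)(0.325)² = 0.2023 kg·m². Taking the sense of the bullet's angular momentum as positive, L_{bullet} = m v R = (0.0284)(214)(0.325) = 1.975 kg·m²/s.
L_i = +I_p ω_p + m v R = +(0.2023)(6.21) + 1.975 = 3.231 kg·m²/s.
After sticking, I_f = I_p + m R² = 0.2023 + (0.0284)(0.325)² = 0.2053 kg·m².
ω_f = L_i / I_f = 3.231 / 0.2053 = 15.74 rad/s.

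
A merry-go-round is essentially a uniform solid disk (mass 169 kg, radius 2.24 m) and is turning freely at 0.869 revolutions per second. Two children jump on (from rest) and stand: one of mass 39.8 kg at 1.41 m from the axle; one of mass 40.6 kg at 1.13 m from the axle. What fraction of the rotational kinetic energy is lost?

fraction ≈ 0.236

No external torque acts about the axle; L_before = L_after.
I_p = ½(169)(2.24)² = 424.0 kg·m².
Added inertia Σmr² = (39.8)(1.41)² + (40.6)(1.13)² = 131.0 kg·m²; I_f = 424.0 + 131.0 = 555.0 kg·m².
ω_f = I_p ω_i / I_f = (424.0)(0.869) / 555.0 = 0.6639 rev/s.
KE_i = ½(424.0)(5.460 rad/s)² = 6320 J; KE_f = ½(555.0)(4.172)² = 4829 J.
Fraction lost = 0.2360.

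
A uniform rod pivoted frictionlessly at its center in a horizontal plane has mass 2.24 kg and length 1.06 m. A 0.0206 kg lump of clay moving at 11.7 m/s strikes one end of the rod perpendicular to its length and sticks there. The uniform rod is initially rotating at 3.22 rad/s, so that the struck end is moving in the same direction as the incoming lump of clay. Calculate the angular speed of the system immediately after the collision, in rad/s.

About the pivot the impulsive forces during the collision are internal, so angular momentum about that axis is conserved.
I_p = (1/12)(2.24)(1.06)² = 0.2097 kg·m². Taking the sense of the lump of clay's angular momentum as positive, L_{lump} = m v R = (0.0206)(11.7)(1.06/2) = 0.1277 kg·m²/s.
L_i = +I_p ω_p + m v R = +(0.2097)(3.22) + 0.1277 = 0.8031 kg·m²/s.
After sticking, I_f = I_p + m R² = 0.2097 + (0.0206)(1.06/2)² = 0.2155 kg·m².
ω_f = L_i / I_f = 0.8031 / 0.2155 = 3.726 rad/s.

|ω_f| ≈ 3.73 rad/s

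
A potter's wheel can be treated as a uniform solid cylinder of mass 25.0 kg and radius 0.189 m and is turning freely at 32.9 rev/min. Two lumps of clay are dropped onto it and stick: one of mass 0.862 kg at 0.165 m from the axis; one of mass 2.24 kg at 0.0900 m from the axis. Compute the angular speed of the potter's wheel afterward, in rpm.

No external torque acts about the axis; L_before = L_after.
I_p = ½(25.0)(0.189)² = 0.4465 kg·m².
Added inertia Σmr² = (0.862)(0.165)² + (2.24)(0.0900)² = 0.04161 kg·m²; I_f = 0.4465 + 0.04161 = 0.4881 kg·m².
ω_f = I_p ω_i / I_f = (0.4465)(32.9) / 0.4881 = 30.10 rpm.

ω_f ≈ 30.1 rpm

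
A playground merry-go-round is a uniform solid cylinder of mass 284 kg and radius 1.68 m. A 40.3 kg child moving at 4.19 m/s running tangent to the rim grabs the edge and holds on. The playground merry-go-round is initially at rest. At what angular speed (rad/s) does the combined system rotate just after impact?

|ω_f| ≈ 0.551 rad/s

The axle reaction passes through the axle and exerts no torque about it; angular momentum about the axle is conserved through the impact.
I_p = ½(284)(1.68)² = 400.8 kg·m². Taking the sense of the child's angular momentum as positive, L_{child} = m v R = (40.3)(4.19)(1.68) = 283.7 kg·m²/s.
L_i = 0 + 283.7 = 283.7 kg·m²/s.
After sticking, I_f = I_p + m R² = 400.8 + (40.3)(1.68)² = 514.5 kg·m².
ω_f = L_i / I_f = 283.7 / 514.5 = 0.5513 rad/s.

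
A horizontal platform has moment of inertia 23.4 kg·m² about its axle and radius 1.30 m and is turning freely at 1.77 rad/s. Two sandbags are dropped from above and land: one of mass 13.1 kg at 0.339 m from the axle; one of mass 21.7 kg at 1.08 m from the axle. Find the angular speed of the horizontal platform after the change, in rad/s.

No external torque acts about the axle; L_before = L_after.
Added inertia Σmr² = (13.1)(0.339)² + (21.7)(1.08)² = 26.82 kg·m²; I_f = 23.40 + 26.82 = 50.22 kg·m².
ω_f = I_p ω_i / I_f = (23.40)(1.77) / 50.22 = 0.8248 rad/s.

ω_f ≈ 0.825 rad/s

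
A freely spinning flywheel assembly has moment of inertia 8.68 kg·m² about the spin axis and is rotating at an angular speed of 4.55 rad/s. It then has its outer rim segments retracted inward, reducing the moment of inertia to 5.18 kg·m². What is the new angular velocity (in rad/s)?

ω₂ ≈ 7.62 rad/s

No external torque acts about the spin axis, so angular momentum is conserved.
ω₂ = I₁ω₁ / I₂ = (8.680)(4.55 rad/s) / (5.180) = 7.624 rad/s.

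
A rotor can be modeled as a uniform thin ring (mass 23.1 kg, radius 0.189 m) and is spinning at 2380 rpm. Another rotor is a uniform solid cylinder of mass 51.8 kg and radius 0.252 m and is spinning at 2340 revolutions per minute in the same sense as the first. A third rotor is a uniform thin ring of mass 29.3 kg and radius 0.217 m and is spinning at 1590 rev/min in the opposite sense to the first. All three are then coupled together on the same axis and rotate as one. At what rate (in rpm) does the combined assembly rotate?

The coupling torques are internal; angular momentum about the shared axis is conserved.
Moments of inertia: I_A = (23.1)(0.189)² = 0.8252 kg·m²; I_B = ½(51.8)(0.252)² = 1.645 kg·m²; I_C = (29.3)(0.217)² = 1.380 kg·m².
Taking A's sense as positive: L = (0.8252)(2380) + (1.645)(2340) − (1.380)(1590) = 3619 kg·m²·rpm.
Combined I = 0.8252 + 1.645 + 1.380 = 3.850 kg·m².
ω_f = L / I = 3619 / 3.850 = 940.1 rpm.

|ω_f| ≈ 940 rpm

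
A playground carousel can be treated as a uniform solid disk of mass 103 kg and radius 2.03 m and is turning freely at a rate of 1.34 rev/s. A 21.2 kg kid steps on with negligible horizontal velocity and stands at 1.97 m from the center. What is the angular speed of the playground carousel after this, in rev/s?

ω_f ≈ 0.966 rev/s

No external torque acts about the center; L_before = L_after.
I_p = ½(103)(2.03)² = 212.2 kg·m².
Added inertia Σmr² = (21.2)(1.97)² = 82.28 kg·m²; I_f = 212.2 + 82.28 = 294.5 kg·m².
ω_f = I_p ω_i / I_f = (212.2)(1.34) / 294.5 = 0.9656 rev/s.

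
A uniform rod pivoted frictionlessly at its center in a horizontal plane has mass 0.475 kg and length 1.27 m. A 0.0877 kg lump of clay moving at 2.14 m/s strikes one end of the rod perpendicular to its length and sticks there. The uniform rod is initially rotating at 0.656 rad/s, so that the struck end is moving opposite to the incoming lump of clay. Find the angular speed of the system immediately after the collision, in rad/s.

|ω_f| ≈ 0.779 rad/s

About the pivot the impulsive forces during the collision are internal, so angular momentum about that axis is conserved.
I_p = (1/12)(0.475)(1.27)² = 0.06384 kg·m². Taking the sense of the lump of clay's angular momentum as positive, L_{lump} = m v R = (0.0877)(2.14)(1.27/2) = 0.1192 kg·m²/s.
L_i = −I_p ω_p + m v R = −(0.06384)(0.656) + 0.1192 = 0.07729 kg·m²/s.
After sticking, I_f = I_p + m R² = 0.06384 + (0.0877)(1.27/2)² = 0.09921 kg·m².
ω_f = L_i / I_f = 0.07729 / 0.09921 = 0.7791 rad/s.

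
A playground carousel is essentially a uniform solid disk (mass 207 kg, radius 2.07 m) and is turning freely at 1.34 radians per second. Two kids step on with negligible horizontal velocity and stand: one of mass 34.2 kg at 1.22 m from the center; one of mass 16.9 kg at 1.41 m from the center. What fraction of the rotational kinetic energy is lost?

fraction ≈ 0.160

No external torque acts about the center; L_before = L_after.
I_p = ½(207)(2.07)² = 443.5 kg·m².
Added inertia Σmr² = (34.2)(1.22)² + (16.9)(1.41)² = 84.50 kg·m²; I_f = 443.5 + 84.50 = 528.0 kg·m².
ω_f = I_p ω_i / I_f = (443.5)(1.34) / 528.0 = 1.126 rad/s.
KE_i = ½(443.5)(1.340 rad/s)² = 398.2 J; KE_f = ½(528.0)(1.126)² = 334.4 J.
Fraction lost = 0.1600.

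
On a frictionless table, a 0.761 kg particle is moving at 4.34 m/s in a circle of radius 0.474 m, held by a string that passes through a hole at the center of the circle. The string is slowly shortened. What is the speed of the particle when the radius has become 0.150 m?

v₂ ≈ 13.7 m/s

Central (radial) force ⇒ zero torque about the center ⇒ m v r is constant.
v₂ = v₁ r₁ / r₂ = (4.34)(0.474) / (0.150) = 13.71 m/s.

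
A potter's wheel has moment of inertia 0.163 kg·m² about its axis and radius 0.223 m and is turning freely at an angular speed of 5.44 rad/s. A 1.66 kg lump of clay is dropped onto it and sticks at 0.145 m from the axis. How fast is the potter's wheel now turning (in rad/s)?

No external torque acts about the axis; L_before = L_after.
Added inertia Σmr² = (1.66)(0.145)² = 0.03490 kg·m²; I_f = 0.1630 + 0.03490 = 0.1979 kg·m².
ω_f = I_p ω_i / I_f = (0.1630)(5.44) / 0.1979 = 4.481 rad/s.

ω_f ≈ 4.48 rad/s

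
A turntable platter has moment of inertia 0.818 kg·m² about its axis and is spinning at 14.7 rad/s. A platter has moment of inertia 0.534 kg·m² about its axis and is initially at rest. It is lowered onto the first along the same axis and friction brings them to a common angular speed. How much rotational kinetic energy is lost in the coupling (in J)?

ΔKE lost ≈ 34.9 J

The coupling torques are internal; angular momentum about the shared axis is conserved.
Taking A's sense as positive: L = (0.8180)(14.7) = 12.02 kg·m²·rad/s.
Combined I = 0.8180 + 0.5340 = 1.352 kg·m².
ω_f = L / I = 12.02 / 1.352 = 8.894 rad/s.
KE_i = ½ΣIω² = 88.38 J; KE_f = ½(1.352)(8.894)² = 53.47 J.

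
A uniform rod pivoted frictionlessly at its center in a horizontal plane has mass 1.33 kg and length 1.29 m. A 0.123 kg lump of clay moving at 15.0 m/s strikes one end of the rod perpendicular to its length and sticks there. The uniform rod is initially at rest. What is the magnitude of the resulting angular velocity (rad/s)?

About the pivot the impulsive forces during the collision are internal, so angular momentum about that axis is conserved.
I_p = (1/12)(1.33)(1.29)² = 0.1844 kg·m². Taking the sense of the lump of clay's angular momentum as positive, L_{lump} = m v R = (0.123)(15.0)(1.29/2) = 1.190 kg·m²/s.
L_i = 0 + 1.190 = 1.190 kg·m²/s.
After sticking, I_f = I_p + m R² = 0.1844 + (0.123)(1.29/2)² = 0.2356 kg·m².
ω_f = L_i / I_f = 1.190 / 0.2356 = 5.051 rad/s.

|ω_f| ≈ 5.05 rad/s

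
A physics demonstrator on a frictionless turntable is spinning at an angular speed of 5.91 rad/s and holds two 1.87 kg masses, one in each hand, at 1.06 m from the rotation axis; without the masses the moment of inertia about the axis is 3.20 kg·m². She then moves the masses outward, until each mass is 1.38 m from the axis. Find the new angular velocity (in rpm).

No external torque acts about the spin axis, so angular momentum is conserved.
I₁ = 3.20 + 2(1.87)(1.06)² = 7.402 kg·m²; I₂ = 3.20 + 2(1.87)(1.38)² = 10.32 kg·m².
ω₂ = I₁ω₁ / I₂ = (7.402)(5.91 rad/s) / (10.32) = 4.238 rad/s = 40.47 rpm.

ω₂ ≈ 40.5 rpm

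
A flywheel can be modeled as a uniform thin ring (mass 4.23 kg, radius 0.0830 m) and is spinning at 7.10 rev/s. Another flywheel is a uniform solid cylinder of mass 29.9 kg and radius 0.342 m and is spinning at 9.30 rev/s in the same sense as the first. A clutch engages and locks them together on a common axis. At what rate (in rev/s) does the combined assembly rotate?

|ω_f| ≈ 9.26 rev/s

No external torque acts about the common axis, so total angular momentum is conserved.
Moments of inertia: I_A = (4.23)(0.0830)² = 0.02914 kg·m²; I_B = ½(29.9)(0.342)² = 1.749 kg·m².
Taking A's sense as positive: L = (0.02914)(7.10) + (1.749)(9.30) = 16.47 kg·m²·rev/s.
Combined I = 0.02914 + 1.749 = 1.778 kg·m².
ω_f = L / I = 16.47 / 1.778 = 9.264 rev/s.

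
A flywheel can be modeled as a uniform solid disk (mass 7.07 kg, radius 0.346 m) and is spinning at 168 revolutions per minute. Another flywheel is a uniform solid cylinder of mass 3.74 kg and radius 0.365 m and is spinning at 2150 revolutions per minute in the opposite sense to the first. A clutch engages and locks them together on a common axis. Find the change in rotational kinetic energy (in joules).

ΔKE ≈ -4620 J

No external torque acts about the common axis, so total angular momentum is conserved.
Moments of inertia: I_A = ½(7.07)(0.346)² = 0.4232 kg·m²; I_B = ½(3.74)(0.365)² = 0.2491 kg·m².
Taking A's sense as positive: L = (0.4232)(168) − (0.2491)(2150) = -464.5 kg·m²·rpm.
Combined I = 0.4232 + 0.2491 = 0.6723 kg·m².
ω_f = L / I = -464.5 / 0.6723 = -690.9 rpm.
KE_i = ½ΣIω² = 6380 J; KE_f = ½(0.6723)(72.35)² = 1760 J.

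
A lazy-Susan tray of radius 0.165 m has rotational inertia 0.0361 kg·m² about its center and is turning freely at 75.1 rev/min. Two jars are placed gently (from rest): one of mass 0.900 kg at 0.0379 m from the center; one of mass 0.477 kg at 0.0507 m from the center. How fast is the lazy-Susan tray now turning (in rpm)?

ω_f ≈ 70.2 rpm

The added mass arrives with no angular momentum about the center, and any external torque about the center is negligible, so the system's angular momentum is conserved.
Added inertia Σmr² = (0.900)(0.0379)² + (0.477)(0.0507)² = 0.002519 kg·m²; I_f = 0.03610 + 0.002519 = 0.03862 kg·m².
ω_f = I_p ω_i / I_f = (0.03610)(75.1) / 0.03862 = 70.20 rpm.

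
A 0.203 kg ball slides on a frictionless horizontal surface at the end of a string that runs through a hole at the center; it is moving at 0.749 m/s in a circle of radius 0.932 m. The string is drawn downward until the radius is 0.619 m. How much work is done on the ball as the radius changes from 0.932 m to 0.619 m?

Central (radial) force ⇒ zero torque about the center ⇒ m v r is constant.
v₂ = v₁ r₁ / r₂ = (0.749)(0.932) / (0.619) = 1.128 m/s.
W = ΔKE = ½m(v₂² − v₁²) = 0.07214 J.

W ≈ 0.0721 J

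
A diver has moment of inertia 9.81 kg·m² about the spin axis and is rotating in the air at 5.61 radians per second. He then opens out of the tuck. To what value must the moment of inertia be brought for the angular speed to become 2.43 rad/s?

I₂ ≈ 22.6 kg·m²

With no external torque about the axis, L is conserved: I₁ω₁ = I₂ω₂.
I₂ = I₁ω₁ / ω₂ = (9.81)(5.61) / (2.43) = 22.65 kg·m².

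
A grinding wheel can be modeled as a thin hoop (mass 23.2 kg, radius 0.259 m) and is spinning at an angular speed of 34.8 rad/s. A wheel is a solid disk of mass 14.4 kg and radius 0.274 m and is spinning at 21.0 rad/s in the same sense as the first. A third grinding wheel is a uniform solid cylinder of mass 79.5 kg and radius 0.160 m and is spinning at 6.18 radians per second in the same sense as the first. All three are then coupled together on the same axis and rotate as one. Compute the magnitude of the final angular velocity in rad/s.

|ω_f| ≈ 23.1 rad/s

The coupling torques are internal; angular momentum about the shared axis is conserved.
Moments of inertia: I_A = (23.2)(0.259)² = 1.556 kg·m²; I_B = ½(14.4)(0.274)² = 0.5405 kg·m²; I_C = ½(79.5)(0.160)² = 1.018 kg·m².
Taking A's sense as positive: L = (1.556)(34.8) + (0.5405)(21.0) + (1.018)(6.18) = 71.80 kg·m²·rad/s.
Combined I = 1.556 + 0.5405 + 1.018 = 3.114 kg·m².
ω_f = L / I = 71.80 / 3.114 = 23.05 rad/s.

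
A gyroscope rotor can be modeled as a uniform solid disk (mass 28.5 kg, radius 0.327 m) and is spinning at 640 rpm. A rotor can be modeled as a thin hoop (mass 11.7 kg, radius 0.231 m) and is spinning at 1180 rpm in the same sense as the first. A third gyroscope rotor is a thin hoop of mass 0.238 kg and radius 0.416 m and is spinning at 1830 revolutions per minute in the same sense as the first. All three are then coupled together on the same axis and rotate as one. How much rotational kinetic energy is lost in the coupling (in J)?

ΔKE lost ≈ 945 J

No external torque acts about the common axis, so total angular momentum is conserved.
Moments of inertia: I_A = ½(28.5)(0.327)² = 1.524 kg·m²; I_B = (11.7)(0.231)² = 0.6243 kg·m²; I_C = (0.238)(0.416)² = 0.04119 kg·m².
Taking A's sense as positive: L = (1.524)(640) + (0.6243)(1180) + (0.04119)(1830) = 1787 kg·m²·rpm.
Combined I = 1.524 + 0.6243 + 0.04119 = 2.189 kg·m².
ω_f = L / I = 1787 / 2.189 = 816.4 rpm.
KE_i = ½ΣIω² = 8945 J; KE_f = ½(2.189)(85.49)² = 8000 J.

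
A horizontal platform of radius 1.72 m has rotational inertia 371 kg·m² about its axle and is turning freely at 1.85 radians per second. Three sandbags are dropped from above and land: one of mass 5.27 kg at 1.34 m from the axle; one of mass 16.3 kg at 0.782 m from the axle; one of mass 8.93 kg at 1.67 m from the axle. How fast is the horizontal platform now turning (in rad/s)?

The added mass arrives with no angular momentum about the axle, and any external torque about the axle is negligible, so the system's angular momentum is conserved.
Added inertia Σmr² = (5.27)(1.34)² + (16.3)(0.782)² + (8.93)(1.67)² = 44.34 kg·m²; I_f = 371.0 + 44.34 = 415.3 kg·m².
ω_f = I_p ω_i / I_f = (371.0)(1.85) / 415.3 = 1.653 rad/s.

ω_f ≈ 1.65 rad/s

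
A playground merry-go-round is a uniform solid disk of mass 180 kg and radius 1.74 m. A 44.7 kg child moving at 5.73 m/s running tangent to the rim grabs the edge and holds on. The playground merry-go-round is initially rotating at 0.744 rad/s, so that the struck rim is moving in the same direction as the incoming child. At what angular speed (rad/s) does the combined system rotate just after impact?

|ω_f| ≈ 1.59 rad/s

About the axle the impulsive forces during the collision are internal, so angular momentum about that axis is conserved.
I_p = ½(180)(1.74)² = 272.5 kg·m². Taking the sense of the child's angular momentum as positive, L_{child} = m v R = (44.7)(5.73)(1.74) = 445.7 kg·m²/s.
L_i = +I_p ω_p + m v R = +(272.5)(0.744) + 445.7 = 648.4 kg·m²/s.
After sticking, I_f = I_p + m R² = 272.5 + (44.7)(1.74)² = 407.8 kg·m².
ω_f = L_i / I_f = 648.4 / 407.8 = 1.590 rad/s.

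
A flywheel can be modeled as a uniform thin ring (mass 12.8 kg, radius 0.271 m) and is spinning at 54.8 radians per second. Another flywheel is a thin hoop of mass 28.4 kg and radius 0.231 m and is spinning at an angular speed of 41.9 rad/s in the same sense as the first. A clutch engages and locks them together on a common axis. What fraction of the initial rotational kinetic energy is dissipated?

fraction ≈ 0.0176

No external torque acts about the common axis, so total angular momentum is conserved.
Moments of inertia: I_A = (12.8)(0.271)² = 0.9400 kg·m²; I_B = (28.4)(0.231)² = 1.515 kg·m².
Taking A's sense as positive: L = (0.9400)(54.8) + (1.515)(41.9) = 115.0 kg·m²·rad/s.
Combined I = 0.9400 + 1.515 = 2.455 kg·m².
ω_f = L / I = 115.0 / 2.455 = 46.84 rad/s.
KE_i = ½ΣIω² = 2742 J; KE_f = ½(2.455)(46.84)² = 2693 J.
Fraction dissipated = (KE_i − KE_f)/KE_i = 0.01761.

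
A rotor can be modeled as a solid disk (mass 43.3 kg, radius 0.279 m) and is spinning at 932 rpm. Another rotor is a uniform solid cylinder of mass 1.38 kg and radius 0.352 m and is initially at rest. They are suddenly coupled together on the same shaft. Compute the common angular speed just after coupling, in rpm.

|ω_f| ≈ 887 rpm

The coupling torques are internal; angular momentum about the shared axis is conserved.
Moments of inertia: I_A = ½(43.3)(0.279)² = 1.685 kg·m²; I_B = ½(1.38)(0.352)² = 0.08549 kg·m².
Taking A's sense as positive: L = (1.685)(932) = 1571 kg·m²·rpm.
Combined I = 1.685 + 0.08549 = 1.771 kg·m².
ω_f = L / I = 1571 / 1.771 = 887.0 rpm.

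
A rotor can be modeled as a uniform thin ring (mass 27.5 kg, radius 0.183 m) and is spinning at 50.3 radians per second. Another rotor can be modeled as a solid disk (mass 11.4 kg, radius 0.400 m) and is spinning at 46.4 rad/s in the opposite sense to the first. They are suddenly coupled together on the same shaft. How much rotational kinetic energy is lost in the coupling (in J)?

No external torque acts about the common axis, so total angular momentum is conserved.
Moments of inertia: I_A = (27.5)(0.183)² = 0.9209 kg·m²; I_B = ½(11.4)(0.400)² = 0.9120 kg·m².
Taking A's sense as positive: L = (0.9209)(50.3) − (0.9120)(46.4) = 4.007 kg·m²·rad/s.
Combined I = 0.9209 + 0.9120 = 1.833 kg·m².
ω_f = L / I = 4.007 / 1.833 = 2.186 rad/s.
KE_i = ½ΣIω² = 2147 J; KE_f = ½(1.833)(2.186)² = 4.380 J.

ΔKE lost ≈ 2140 J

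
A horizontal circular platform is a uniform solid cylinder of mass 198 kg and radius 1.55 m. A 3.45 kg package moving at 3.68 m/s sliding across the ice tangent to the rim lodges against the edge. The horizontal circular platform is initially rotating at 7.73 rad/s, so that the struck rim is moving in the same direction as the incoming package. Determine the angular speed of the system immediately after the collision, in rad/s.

The axle reaction passes through the central axle and exerts no torque about it; angular momentum about the central axle is conserved through the impact.
I_p = ½(198)(1.55)² = 237.8 kg·m². Taking the sense of the package's angular momentum as positive, L_{package} = m v R = (3.45)(3.68)(1.55) = 19.68 kg·m²/s.
L_i = +I_p ω_p + m v R = +(237.8)(7.73) + 19.68 = 1858 kg·m²/s.
After sticking, I_f = I_p + m R² = 237.8 + (3.45)(1.55)² = 246.1 kg·m².
ω_f = L_i / I_f = 1858 / 246.1 = 7.550 rad/s.

|ω_f| ≈ 7.55 rad/s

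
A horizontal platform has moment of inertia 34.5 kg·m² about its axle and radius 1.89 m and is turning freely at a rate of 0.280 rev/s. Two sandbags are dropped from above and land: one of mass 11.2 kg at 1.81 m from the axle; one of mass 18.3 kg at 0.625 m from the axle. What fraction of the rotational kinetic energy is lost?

No external torque acts about the axle; L_before = L_after.
Added inertia Σmr² = (11.2)(1.81)² + (18.3)(0.625)² = 43.84 kg·m²; I_f = 34.50 + 43.84 = 78.34 kg·m².
ω_f = I_p ω_i / I_f = (34.50)(0.280) / 78.34 = 0.1233 rev/s.
KE_i = ½(34.50)(1.759 rad/s)² = 53.39 J; KE_f = ½(78.34)(0.7748)² = 23.51 J.
Fraction lost = 0.5596.

fraction ≈ 0.560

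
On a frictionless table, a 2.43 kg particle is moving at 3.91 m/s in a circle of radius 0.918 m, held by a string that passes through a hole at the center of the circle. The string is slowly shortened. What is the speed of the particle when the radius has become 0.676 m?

v₂ ≈ 5.31 m/s

The only horizontal force on the mass is along the cord (radial), so it exerts no torque about the hole and angular momentum m v r is conserved.
v₂ = v₁ r₁ / r₂ = (3.91)(0.918) / (0.676) = 5.310 m/s.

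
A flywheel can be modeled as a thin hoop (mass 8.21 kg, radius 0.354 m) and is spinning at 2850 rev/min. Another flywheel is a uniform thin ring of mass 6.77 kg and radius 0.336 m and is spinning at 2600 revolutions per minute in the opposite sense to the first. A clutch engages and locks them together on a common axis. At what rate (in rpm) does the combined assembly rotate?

|ω_f| ≈ 527 rpm

No external torque acts about the common axis, so total angular momentum is conserved.
Moments of inertia: I_A = (8.21)(0.354)² = 1.029 kg·m²; I_B = (6.77)(0.336)² = 0.7643 kg·m².
Taking A's sense as positive: L = (1.029)(2850) − (0.7643)(2600) = 945.0 kg·m²·rpm.
Combined I = 1.029 + 0.7643 = 1.793 kg·m².
ω_f = L / I = 945.0 / 1.793 = 527.0 rpm.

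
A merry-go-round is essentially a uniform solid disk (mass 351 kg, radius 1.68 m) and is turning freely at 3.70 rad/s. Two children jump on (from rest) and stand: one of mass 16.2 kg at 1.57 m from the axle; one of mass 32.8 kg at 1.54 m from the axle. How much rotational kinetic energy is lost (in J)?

energy lost ≈ 651 J

No external torque acts about the axle; L_before = L_after.
I_p = ½(351)(1.68)² = 495.3 kg·m².
Added inertia Σmr² = (16.2)(1.57)² + (32.8)(1.54)² = 117.7 kg·m²; I_f = 495.3 + 117.7 = 613.1 kg·m².
ω_f = I_p ω_i / I_f = (495.3)(3.70) / 613.1 = 2.990 rad/s.
KE_i = ½(495.3)(3.700 rad/s)² = 3391 J; KE_f = ½(613.1)(2.990)² = 2739 J.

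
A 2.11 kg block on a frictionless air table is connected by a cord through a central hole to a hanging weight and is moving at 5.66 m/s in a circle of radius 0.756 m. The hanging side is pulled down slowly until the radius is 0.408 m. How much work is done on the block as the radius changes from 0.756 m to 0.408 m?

W ≈ 82.2 J

Central (radial) force ⇒ zero torque about the center ⇒ m v r is constant.
v₂ = v₁ r₁ / r₂ = (5.66)(0.756) / (0.408) = 10.49 m/s.
W = ΔKE = ½m(v₂² − v₁²) = 82.24 J.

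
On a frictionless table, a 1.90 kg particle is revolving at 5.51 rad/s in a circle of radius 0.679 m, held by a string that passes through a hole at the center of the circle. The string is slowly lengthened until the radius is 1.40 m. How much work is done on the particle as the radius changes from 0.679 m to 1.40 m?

W ≈ -10.2 J

The constraining force is radial, so m r² ω about the center is conserved.
ω₂ = ω₁ (r₁/r₂)² = (5.51)(0.679/1.40)² = 1.296 rad/s.
W = ΔKE = ½m(v₂² − v₁²) = -10.17 J.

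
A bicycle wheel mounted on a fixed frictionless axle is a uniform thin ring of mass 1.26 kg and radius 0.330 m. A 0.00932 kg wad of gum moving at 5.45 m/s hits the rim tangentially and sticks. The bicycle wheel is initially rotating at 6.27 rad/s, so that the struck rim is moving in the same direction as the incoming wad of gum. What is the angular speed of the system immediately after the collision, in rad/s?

The axle reaction passes through the axle and exerts no torque about it; angular momentum about the axle is conserved through the impact.
I_p = (1.26)(0.330)² = 0.1372 kg·m². Taking the sense of the wad of gum's angular momentum as positive, L_{wad} = m v R = (0.00932)(5.45)(0.330) = 0.01676 kg·m²/s.
L_i = +I_p ω_p + m v R = +(0.1372)(6.27) + 0.01676 = 0.8771 kg·m²/s.
After sticking, I_f = I_p + m R² = 0.1372 + (0.00932)(0.330)² = 0.1382 kg·m².
ω_f = L_i / I_f = 0.8771 / 0.1382 = 6.345 rad/s.

|ω_f| ≈ 6.35 rad/s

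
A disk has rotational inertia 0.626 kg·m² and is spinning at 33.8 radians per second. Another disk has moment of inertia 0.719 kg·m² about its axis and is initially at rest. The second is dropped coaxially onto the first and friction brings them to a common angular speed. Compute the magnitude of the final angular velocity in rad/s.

No external torque acts about the common axis, so total angular momentum is conserved.
Taking A's sense as positive: L = (0.6260)(33.8) = 21.16 kg·m²·rad/s.
Combined I = 0.6260 + 0.7190 = 1.345 kg·m².
ω_f = L / I = 21.16 / 1.345 = 15.73 rad/s.

|ω_f| ≈ 15.7 rad/s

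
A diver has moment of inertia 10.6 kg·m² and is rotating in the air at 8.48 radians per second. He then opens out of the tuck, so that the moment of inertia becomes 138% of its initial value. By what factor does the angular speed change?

ω₂/ω₁ ≈ 0.725

With no external torque about the axis, L is conserved: I₁ω₁ = I₂ω₂.
I₂ = 1.38 × 10.6 = 14.63 kg·m².
ω₂/ω₁ = I₁/I₂ = 10.60 / 14.63 = 0.7246.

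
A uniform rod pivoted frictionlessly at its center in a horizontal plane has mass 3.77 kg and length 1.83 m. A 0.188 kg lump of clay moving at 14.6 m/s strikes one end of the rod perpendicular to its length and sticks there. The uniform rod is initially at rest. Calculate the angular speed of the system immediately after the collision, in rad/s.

About the pivot the impulsive forces during the collision are internal, so angular momentum about that axis is conserved.
I_p = (1/12)(3.77)(1.83)² = 1.052 kg·m². Taking the sense of the lump of clay's angular momentum as positive, L_{lump} = m v R = (0.188)(14.6)(1.83/2) = 2.511 kg·m²/s.
L_i = 0 + 2.511 = 2.511 kg·m²/s.
After sticking, I_f = I_p + m R² = 1.052 + (0.188)(1.83/2)² = 1.210 kg·m².
ω_f = L_i / I_f = 2.511 / 1.210 = 2.076 rad/s.

|ω_f| ≈ 2.08 rad/s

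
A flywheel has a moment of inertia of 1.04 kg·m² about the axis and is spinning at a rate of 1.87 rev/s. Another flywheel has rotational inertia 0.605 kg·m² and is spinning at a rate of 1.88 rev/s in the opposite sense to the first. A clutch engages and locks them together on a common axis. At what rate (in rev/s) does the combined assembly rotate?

No external torque acts about the common axis, so total angular momentum is conserved.
Taking A's sense as positive: L = (1.040)(1.87) − (0.6050)(1.88) = 0.8074 kg·m²·rev/s.
Combined I = 1.040 + 0.6050 = 1.645 kg·m².
ω_f = L / I = 0.8074 / 1.645 = 0.4908 rev/s.

|ω_f| ≈ 0.491 rev/s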